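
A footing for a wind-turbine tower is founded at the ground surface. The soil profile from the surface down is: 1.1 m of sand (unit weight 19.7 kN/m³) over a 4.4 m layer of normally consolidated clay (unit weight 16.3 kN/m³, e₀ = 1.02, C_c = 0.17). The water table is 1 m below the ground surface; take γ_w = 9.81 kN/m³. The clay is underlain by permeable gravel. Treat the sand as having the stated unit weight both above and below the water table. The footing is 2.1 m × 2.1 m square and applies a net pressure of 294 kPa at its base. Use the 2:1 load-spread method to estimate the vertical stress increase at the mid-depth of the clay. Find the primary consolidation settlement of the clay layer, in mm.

S_c ≈ 132 mm

Mid-depth of clay below the ground surface: z = 1.1 + 4.4/2 = 3.3 m.
Total vertical stress at mid-clay: σ_v = 19.7×1.1 + 16.3×2.2 = 57.53 kPa.
Pore pressure: u = 9.81×(3.3 − 1) = 22.563 kPa.
Initial effective stress: σ'_0 = σ_v − u = 57.53 − 22.563 = 34.967 kPa.
Stress increase at mid-clay by the 2:1 spreading method:
Δσ = qBL/((B+z)(L+z)) = 294×2.1×2.1/((2.1+3.3)(2.1+3.3)) = 44.463 kPa
Final effective stress: σ'_f = σ'_0 + Δσ = 34.967 + 44.463 = 79.43 kPa.
Normally consolidated clay, so the full stress increment lies on the virgin compression line:
S_c = C_c·H/(1+e₀)·log₁₀(σ'_f/σ'_0) = 0.17×4.4/(1+1.02)×log₁₀(79.43/34.967)
    = 0.3703 × 0.35633 = 0.1319 m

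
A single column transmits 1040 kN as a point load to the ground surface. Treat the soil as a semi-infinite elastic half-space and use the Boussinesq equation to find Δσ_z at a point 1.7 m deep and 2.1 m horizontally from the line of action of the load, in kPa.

Boussinesq vertical stress below a point load on an elastic half-space:
Δσ_z = 3P/(2πz²) · [1 + (r/z)²]^(−5/2)
r/z = 2.1/1.7 = 1.2353; [1+(r/z)²]^(−5/2) = 0.098614.
Δσ_z = 3×1040/(2π×1.7²) × 0.098614 = 171.82 × 0.098614 = 16.94 kPa

Δσ_z ≈ 16.9 kPa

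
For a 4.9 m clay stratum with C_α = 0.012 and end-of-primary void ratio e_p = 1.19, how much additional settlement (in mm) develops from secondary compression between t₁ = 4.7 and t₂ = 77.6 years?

Secondary compression: S_s = C_α·H/(1+e_p)·log₁₀(t₂/t₁)
S_s = 0.012×4.9/(1+1.19)×log₁₀(77.6/4.7)
    = 0.02685 × 1.218 = 0.0327 m

S_s ≈ 32.7 mm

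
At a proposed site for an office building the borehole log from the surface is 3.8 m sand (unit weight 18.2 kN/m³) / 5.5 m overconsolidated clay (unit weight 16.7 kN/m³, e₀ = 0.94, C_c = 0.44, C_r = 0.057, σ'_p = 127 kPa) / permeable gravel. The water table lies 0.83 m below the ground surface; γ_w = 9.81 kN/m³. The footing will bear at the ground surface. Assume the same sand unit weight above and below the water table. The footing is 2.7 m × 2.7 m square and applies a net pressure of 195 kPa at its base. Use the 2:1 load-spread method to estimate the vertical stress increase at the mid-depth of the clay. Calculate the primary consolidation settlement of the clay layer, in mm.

Mid-depth of clay below the ground surface: z = 3.8 + 5.5/2 = 6.55 m.
Total vertical stress at mid-clay: σ_v = 18.2×3.8 + 16.7×2.75 = 115.08 kPa.
Pore pressure: u = 9.81×(6.55 − 0.83) = 56.113 kPa.
Initial effective stress: σ'_0 = σ_v − u = 115.08 − 56.113 = 58.967 kPa.
Stress increase at mid-clay by the 2:1 spreading method:
Δσ = qBL/((B+z)(L+z)) = 195×2.7×2.7/((2.7+6.55)(2.7+6.55)) = 16.614 kPa
Final effective stress: σ'_f = 58.967 + 16.614 = 75.581 kPa.
σ'_f = 75.581 ≤ σ'_p = 127 kPa, so the clay remains overconsolidated and only the recompression index applies:
S_c = C_r·H/(1+e₀)·log₁₀(σ'_f/σ'_0) = 0.057×5.5/1.94×log₁₀(75.581/58.967)
    = 0.1616 × 0.1078 = 0.01742 m

S_c ≈ 17.4 mm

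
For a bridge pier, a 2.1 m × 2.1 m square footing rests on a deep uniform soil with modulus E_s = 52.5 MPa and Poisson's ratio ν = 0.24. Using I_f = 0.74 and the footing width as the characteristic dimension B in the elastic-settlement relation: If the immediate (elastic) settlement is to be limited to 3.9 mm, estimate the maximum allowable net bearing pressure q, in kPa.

q ≈ 140 kPa

E_s = 52.5 MPa = 52500 kPa.
S_e = q·B·(1−ν²)/E_s · I_f  ⇒  q = S_e·E_s / (B·(1−ν²)·I_f).
q = 0.0039 × 52500 / (2.1 × 0.9424 × 0.74) = 139.8 kPa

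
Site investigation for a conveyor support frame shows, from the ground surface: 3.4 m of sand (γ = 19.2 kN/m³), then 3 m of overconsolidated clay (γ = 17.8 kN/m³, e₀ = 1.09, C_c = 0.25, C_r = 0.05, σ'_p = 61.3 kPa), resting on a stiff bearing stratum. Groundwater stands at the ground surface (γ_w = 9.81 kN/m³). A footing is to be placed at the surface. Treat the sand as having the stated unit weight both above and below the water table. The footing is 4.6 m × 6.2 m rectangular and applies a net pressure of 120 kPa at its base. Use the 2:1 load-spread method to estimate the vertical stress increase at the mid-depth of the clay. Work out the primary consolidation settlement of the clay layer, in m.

S_c ≈ 0.0446 m

Mid-depth of clay below the ground surface: z = 3.4 + 3/2 = 4.9 m.
Total vertical stress at mid-clay: σ_v = 19.2×3.4 + 17.8×1.5 = 91.98 kPa.
Pore pressure: u = 9.81×(4.9 − 0) = 48.069 kPa.
Initial effective stress: σ'_0 = σ_v − u = 91.98 − 48.069 = 43.911 kPa.
Stress increase at mid-clay by the 2:1 spreading method:
Δσ = qBL/((B+z)(L+z)) = 120×4.6×6.2/((4.6+4.9)(6.2+4.9)) = 32.455 kPa
Final effective stress: σ'_f = 43.911 + 32.455 = 76.366 kPa.
σ'_f = 76.366 > σ'_p = 61.3 kPa, so the stress path crosses the preconsolidation pressure — recompression up to σ'_p, then virgin compression beyond:
S_c = H/(1+e₀)·[C_r·log₁₀(σ'_p/σ'_0) + C_c·log₁₀(σ'_f/σ'_p)]
    = 3/2.09 × [0.05×log₁₀(61.3/43.911) + 0.25×log₁₀(76.366/61.3)]
    = 1.4354 × [0.0072444 + 0.02386] = 0.04465 m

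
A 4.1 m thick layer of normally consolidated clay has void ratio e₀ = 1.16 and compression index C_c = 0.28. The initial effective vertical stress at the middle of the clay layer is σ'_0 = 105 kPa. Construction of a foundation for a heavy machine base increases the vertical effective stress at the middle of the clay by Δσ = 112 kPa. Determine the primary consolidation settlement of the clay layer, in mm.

S_c ≈ 168 mm

Final effective stress: σ'_f = σ'_0 + Δσ = 105 + 112 = 217 kPa.
Normally consolidated clay, so the full stress increment lies on the virgin compression line:
S_c = C_c·H/(1+e₀)·log₁₀(σ'_f/σ'_0) = 0.28×4.1/(1+1.16)×log₁₀(217/105)
    = 0.53148 × 0.31527 = 0.1676 m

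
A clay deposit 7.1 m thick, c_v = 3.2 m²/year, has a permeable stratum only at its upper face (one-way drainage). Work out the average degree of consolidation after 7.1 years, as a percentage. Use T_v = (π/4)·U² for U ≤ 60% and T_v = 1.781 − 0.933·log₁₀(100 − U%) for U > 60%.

Drainage path length: H_d = H = 7.1 m (single drainage).
T_v = c_v·t/H_d² = 3.2×7.1/7.1² = 0.4507.
T_v = 0.4507 corresponds to the U > 60% branch:
U = 1 − 10^((1.781 − T_v)/0.933)/100 = 0.7334

U ≈ 73.3 %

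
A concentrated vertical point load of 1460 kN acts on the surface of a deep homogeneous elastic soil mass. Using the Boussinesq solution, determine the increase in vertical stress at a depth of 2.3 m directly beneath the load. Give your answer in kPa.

Δσ_z ≈ 132 kPa

Boussinesq vertical stress below a point load on an elastic half-space:
Δσ_z = 3P/(2πz²) · [1 + (r/z)²]^(−5/2)
r/z = 0/2.3 = 0; [1+(r/z)²]^(−5/2) = 1.
Δσ_z = 3×1460/(2π×2.3²) × 1 = 131.78 × 1 = 131.8 kPa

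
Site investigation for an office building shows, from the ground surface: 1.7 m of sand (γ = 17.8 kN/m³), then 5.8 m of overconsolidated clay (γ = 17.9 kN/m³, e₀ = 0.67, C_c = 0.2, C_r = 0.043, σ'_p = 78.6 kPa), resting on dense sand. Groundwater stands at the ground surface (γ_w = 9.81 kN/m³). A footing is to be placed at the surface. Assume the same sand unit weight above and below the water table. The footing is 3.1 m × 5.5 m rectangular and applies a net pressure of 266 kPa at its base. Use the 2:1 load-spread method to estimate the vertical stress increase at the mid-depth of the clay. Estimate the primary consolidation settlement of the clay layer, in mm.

S_c ≈ 107 mm

Mid-depth of clay below the ground surface: z = 1.7 + 5.8/2 = 4.6 m.
Total vertical stress at mid-clay: σ_v = 17.8×1.7 + 17.9×2.9 = 82.17 kPa.
Pore pressure: u = 9.81×(4.6 − 0) = 45.126 kPa.
Initial effective stress: σ'_0 = σ_v − u = 82.17 − 45.126 = 37.044 kPa.
Stress increase at mid-clay by the 2:1 spreading method:
Δσ = qBL/((B+z)(L+z)) = 266×3.1×5.5/((3.1+4.6)(5.5+4.6)) = 58.317 kPa
Final effective stress: σ'_f = 37.044 + 58.317 = 95.361 kPa.
σ'_f = 95.361 > σ'_p = 78.6 kPa, so the stress path crosses the preconsolidation pressure — recompression up to σ'_p, then virgin compression beyond:
S_c = H/(1+e₀)·[C_r·log₁₀(σ'_p/σ'_0) + C_c·log₁₀(σ'_f/σ'_p)]
    = 5.8/1.67 × [0.043×log₁₀(78.6/37.044) + 0.2×log₁₀(95.361/78.6)]
    = 3.4731 × [0.014048 + 0.01679] = 0.1071 m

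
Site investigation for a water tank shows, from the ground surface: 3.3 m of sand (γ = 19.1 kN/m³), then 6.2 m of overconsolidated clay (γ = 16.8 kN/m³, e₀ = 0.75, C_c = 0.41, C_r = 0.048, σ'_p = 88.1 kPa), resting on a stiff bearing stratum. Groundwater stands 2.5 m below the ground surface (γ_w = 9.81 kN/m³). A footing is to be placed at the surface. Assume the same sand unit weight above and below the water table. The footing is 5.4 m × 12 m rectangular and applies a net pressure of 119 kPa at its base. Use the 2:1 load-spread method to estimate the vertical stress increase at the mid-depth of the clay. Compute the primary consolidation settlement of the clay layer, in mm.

Mid-depth of clay below the ground surface: z = 3.3 + 6.2/2 = 6.4 m.
Total vertical stress at mid-clay: σ_v = 19.1×3.3 + 16.8×3.1 = 115.11 kPa.
Pore pressure: u = 9.81×(6.4 − 2.5) = 38.259 kPa.
Initial effective stress: σ'_0 = σ_v − u = 115.11 − 38.259 = 76.851 kPa.
Stress increase at mid-clay by the 2:1 spreading method:
Δσ = qBL/((B+z)(L+z)) = 119×5.4×12/((5.4+6.4)(12+6.4)) = 35.516 kPa
Final effective stress: σ'_f = 76.851 + 35.516 = 112.37 kPa.
σ'_f = 112.37 > σ'_p = 88.1 kPa, so the stress path crosses the preconsolidation pressure — recompression up to σ'_p, then virgin compression beyond:
S_c = H/(1+e₀)·[C_r·log₁₀(σ'_p/σ'_0) + C_c·log₁₀(σ'_f/σ'_p)]
    = 6.2/1.75 × [0.048×log₁₀(88.1/76.851) + 0.41×log₁₀(112.37/88.1)]
    = 3.5429 × [0.0028477 + 0.043327] = 0.1636 m

S_c ≈ 164 mm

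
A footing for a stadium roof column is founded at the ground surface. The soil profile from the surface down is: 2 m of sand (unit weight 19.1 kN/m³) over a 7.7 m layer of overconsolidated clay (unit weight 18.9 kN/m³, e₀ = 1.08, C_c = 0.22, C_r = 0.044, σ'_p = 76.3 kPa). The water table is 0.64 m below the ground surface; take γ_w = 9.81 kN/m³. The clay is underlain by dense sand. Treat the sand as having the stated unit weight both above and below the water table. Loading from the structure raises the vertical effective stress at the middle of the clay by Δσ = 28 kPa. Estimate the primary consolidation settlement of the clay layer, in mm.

S_c ≈ 67.1 mm

Mid-depth of clay below the ground surface: z = 2 + 7.7/2 = 5.85 m.
Total vertical stress at mid-clay: σ_v = 19.1×2 + 18.9×3.85 = 110.97 kPa.
Pore pressure: u = 9.81×(5.85 − 0.64) = 51.11 kPa.
Initial effective stress: σ'_0 = σ_v − u = 110.97 − 51.11 = 59.86 kPa.
Final effective stress: σ'_f = 59.86 + 28 = 87.86 kPa.
σ'_f = 87.86 > σ'_p = 76.3 kPa, so the stress path crosses the preconsolidation pressure — recompression up to σ'_p, then virgin compression beyond:
S_c = H/(1+e₀)·[C_r·log₁₀(σ'_p/σ'_0) + C_c·log₁₀(σ'_f/σ'_p)]
    = 7.7/2.08 × [0.044×log₁₀(76.3/59.86) + 0.22×log₁₀(87.86/76.3)]
    = 3.7019 × [0.0046371 + 0.013479] = 0.06706 m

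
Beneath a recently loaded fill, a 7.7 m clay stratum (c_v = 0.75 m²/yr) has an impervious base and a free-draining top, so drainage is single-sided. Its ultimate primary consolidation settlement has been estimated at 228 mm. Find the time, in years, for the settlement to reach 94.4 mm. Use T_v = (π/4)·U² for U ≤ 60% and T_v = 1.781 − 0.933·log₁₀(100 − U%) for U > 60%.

t ≈ 10.6 years

Drainage path length: H_d = H = 7.7 m (single drainage).
U = S(t)/S_ult = 94.4/228 = 0.414.
U ≤ 60%: T_v = (π/4)·U² = (π/4)×0.41404² = 0.13464.
t = T_v·H_d²/c_v = 0.13464×7.7²/0.75 = 10.64 years.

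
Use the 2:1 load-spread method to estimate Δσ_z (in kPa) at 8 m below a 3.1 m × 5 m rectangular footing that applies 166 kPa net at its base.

Δσ_z ≈ 17.8 kPa

By the 2:1 method the load spreads at 1 horizontal : 2 vertical, so at depth z the loaded area has grown by z in each plan dimension:
Δσ = qBL/((B+z)(L+z)) = 166×3.1×5/((3.1+8)(5+8)) = 17.831 kPa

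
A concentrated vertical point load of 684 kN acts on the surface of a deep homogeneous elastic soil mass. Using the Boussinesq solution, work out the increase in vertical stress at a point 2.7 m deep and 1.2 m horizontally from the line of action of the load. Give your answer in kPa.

Boussinesq vertical stress below a point load on an elastic half-space:
Δσ_z = 3P/(2πz²) · [1 + (r/z)²]^(−5/2)
r/z = 1.2/2.7 = 0.44444; [1+(r/z)²]^(−5/2) = 0.63721.
Δσ_z = 3×684/(2π×2.7²) × 0.63721 = 44.799 × 0.63721 = 28.55 kPa

Δσ_z ≈ 28.5 kPa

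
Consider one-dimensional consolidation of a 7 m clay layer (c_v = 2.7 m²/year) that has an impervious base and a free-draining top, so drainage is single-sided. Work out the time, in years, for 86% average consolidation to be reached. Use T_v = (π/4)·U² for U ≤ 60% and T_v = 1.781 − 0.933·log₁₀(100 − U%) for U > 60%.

Drainage path length: H_d = H = 7 m (single drainage).
U > 60%: T_v = 1.781 − 0.933·log₁₀(100 − 86) = 0.71166.
t = T_v·H_d²/c_v = 0.71166×7²/2.7 = 12.92 years.

t ≈ 12.9 years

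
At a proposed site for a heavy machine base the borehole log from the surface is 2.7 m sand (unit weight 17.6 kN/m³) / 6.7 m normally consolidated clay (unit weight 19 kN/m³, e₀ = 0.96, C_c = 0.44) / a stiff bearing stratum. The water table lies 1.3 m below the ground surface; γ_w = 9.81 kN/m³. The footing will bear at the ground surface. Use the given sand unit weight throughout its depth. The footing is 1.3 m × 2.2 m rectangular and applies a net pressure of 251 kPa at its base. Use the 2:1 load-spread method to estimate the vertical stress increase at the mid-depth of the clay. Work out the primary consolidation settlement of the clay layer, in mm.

S_c ≈ 110 mm

Mid-depth of clay below the ground surface: z = 2.7 + 6.7/2 = 6.05 m.
Total vertical stress at mid-clay: σ_v = 17.6×2.7 + 19×3.35 = 111.17 kPa.
Pore pressure: u = 9.81×(6.05 − 1.3) = 46.598 kPa.
Initial effective stress: σ'_0 = σ_v − u = 111.17 − 46.598 = 64.572 kPa.
Stress increase at mid-clay by the 2:1 spreading method:
Δσ = qBL/((B+z)(L+z)) = 251×1.3×2.2/((1.3+6.05)(2.2+6.05)) = 11.839 kPa
Final effective stress: σ'_f = σ'_0 + Δσ = 64.572 + 11.839 = 76.411 kPa.
Normally consolidated clay, so the full stress increment lies on the virgin compression line:
S_c = C_c·H/(1+e₀)·log₁₀(σ'_f/σ'_0) = 0.44×6.7/(1+0.96)×log₁₀(76.411/64.572)
    = 1.5041 × 0.073112 = 0.11 m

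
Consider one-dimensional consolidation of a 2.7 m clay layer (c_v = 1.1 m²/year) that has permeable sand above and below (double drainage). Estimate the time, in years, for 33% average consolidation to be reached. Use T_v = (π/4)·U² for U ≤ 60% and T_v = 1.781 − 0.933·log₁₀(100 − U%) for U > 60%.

t ≈ 0.142 years

Drainage path length: H_d = H/2 = 1.35 m (double drainage).
U ≤ 60%: T_v = (π/4)·U² = (π/4)×0.33² = 0.08553.
t = T_v·H_d²/c_v = 0.08553×1.35²/1.1 = 0.1417 years.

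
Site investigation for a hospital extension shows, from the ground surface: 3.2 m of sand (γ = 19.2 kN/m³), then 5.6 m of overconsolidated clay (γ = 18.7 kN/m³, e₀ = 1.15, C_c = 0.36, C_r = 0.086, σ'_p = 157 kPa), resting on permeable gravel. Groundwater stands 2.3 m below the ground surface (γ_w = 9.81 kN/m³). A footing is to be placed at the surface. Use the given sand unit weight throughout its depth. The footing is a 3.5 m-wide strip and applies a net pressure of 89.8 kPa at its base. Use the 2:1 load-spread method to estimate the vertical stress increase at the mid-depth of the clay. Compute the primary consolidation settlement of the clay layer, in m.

S_c ≈ 0.0346 m

Mid-depth of clay below the ground surface: z = 3.2 + 5.6/2 = 6 m.
Total vertical stress at mid-clay: σ_v = 19.2×3.2 + 18.7×2.8 = 113.8 kPa.
Pore pressure: u = 9.81×(6 − 2.3) = 36.297 kPa.
Initial effective stress: σ'_0 = σ_v − u = 113.8 − 36.297 = 77.503 kPa.
Stress increase at mid-clay by the 2:1 spreading method:
Δσ = qB/(B+z) = 89.8×3.5/(3.5+6) = 33.084 kPa
Final effective stress: σ'_f = 77.503 + 33.084 = 110.59 kPa.
σ'_f = 110.59 ≤ σ'_p = 157 kPa, so the clay remains overconsolidated and only the recompression index applies:
S_c = C_r·H/(1+e₀)·log₁₀(σ'_f/σ'_0) = 0.086×5.6/2.15×log₁₀(110.59/77.503)
    = 0.224 × 0.1544 = 0.03459 m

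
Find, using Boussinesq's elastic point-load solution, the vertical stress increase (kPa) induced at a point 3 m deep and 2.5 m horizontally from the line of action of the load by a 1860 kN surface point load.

Δσ_z ≈ 26.4 kPa

Boussinesq vertical stress below a point load on an elastic half-space:
Δσ_z = 3P/(2πz²) · [1 + (r/z)²]^(−5/2)
r/z = 2.5/3 = 0.83333; [1+(r/z)²]^(−5/2) = 0.26757.
Δσ_z = 3×1860/(2π×3²) × 0.26757 = 98.676 × 0.26757 = 26.4 kPa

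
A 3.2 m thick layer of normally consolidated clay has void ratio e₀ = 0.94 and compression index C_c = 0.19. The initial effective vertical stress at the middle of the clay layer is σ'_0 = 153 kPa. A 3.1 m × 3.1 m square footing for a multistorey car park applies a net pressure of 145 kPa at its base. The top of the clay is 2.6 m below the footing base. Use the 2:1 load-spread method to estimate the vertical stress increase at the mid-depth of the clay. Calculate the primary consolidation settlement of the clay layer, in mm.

S_c ≈ 21.5 mm

Mid-depth of clay below the footing base: z = 2.6 + 3.2/2 = 4.2 m.
Stress increase at mid-clay by the 2:1 spreading method:
Δσ = qBL/((B+z)(L+z)) = 145×3.1×3.1/((3.1+4.2)(3.1+4.2)) = 26.148 kPa
Final effective stress: σ'_f = σ'_0 + Δσ = 153 + 26.148 = 179.15 kPa.
Normally consolidated clay, so the full stress increment lies on the virgin compression line:
S_c = C_c·H/(1+e₀)·log₁₀(σ'_f/σ'_0) = 0.19×3.2/(1+0.94)×log₁₀(179.15/153)
    = 0.3134 × 0.068525 = 0.02148 m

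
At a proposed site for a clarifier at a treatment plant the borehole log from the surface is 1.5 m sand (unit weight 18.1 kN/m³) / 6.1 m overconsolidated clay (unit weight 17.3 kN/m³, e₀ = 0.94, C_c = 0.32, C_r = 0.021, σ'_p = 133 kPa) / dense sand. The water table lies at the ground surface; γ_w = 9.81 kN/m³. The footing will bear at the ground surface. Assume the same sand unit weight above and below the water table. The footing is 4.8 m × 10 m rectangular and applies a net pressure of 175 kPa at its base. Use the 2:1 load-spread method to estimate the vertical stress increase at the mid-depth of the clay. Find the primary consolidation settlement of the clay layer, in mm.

Mid-depth of clay below the ground surface: z = 1.5 + 6.1/2 = 4.55 m.
Total vertical stress at mid-clay: σ_v = 18.1×1.5 + 17.3×3.05 = 79.915 kPa.
Pore pressure: u = 9.81×(4.55 − 0) = 44.636 kPa.
Initial effective stress: σ'_0 = σ_v − u = 79.915 − 44.636 = 35.279 kPa.
Stress increase at mid-clay by the 2:1 spreading method:
Δσ = qBL/((B+z)(L+z)) = 175×4.8×10/((4.8+4.55)(10+4.55)) = 61.745 kPa
Final effective stress: σ'_f = 35.279 + 61.745 = 97.024 kPa.
σ'_f = 97.024 ≤ σ'_p = 133 kPa, so the clay remains overconsolidated and only the recompression index applies:
S_c = C_r·H/(1+e₀)·log₁₀(σ'_f/σ'_0) = 0.021×6.1/1.94×log₁₀(97.024/35.279)
    = 0.06603 × 0.43936 = 0.02901 m

S_c ≈ 29 mm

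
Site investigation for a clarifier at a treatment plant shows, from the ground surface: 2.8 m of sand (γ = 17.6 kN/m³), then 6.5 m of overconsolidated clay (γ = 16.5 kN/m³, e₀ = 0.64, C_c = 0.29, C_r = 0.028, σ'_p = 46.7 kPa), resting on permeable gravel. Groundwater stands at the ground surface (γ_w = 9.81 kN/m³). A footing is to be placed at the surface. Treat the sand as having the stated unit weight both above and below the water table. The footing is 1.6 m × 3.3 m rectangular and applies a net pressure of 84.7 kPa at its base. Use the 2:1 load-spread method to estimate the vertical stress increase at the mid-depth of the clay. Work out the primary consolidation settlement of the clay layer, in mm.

S_c ≈ 35.5 mm

Mid-depth of clay below the ground surface: z = 2.8 + 6.5/2 = 6.05 m.
Total vertical stress at mid-clay: σ_v = 17.6×2.8 + 16.5×3.25 = 102.91 kPa.
Pore pressure: u = 9.81×(6.05 − 0) = 59.351 kPa.
Initial effective stress: σ'_0 = σ_v − u = 102.91 − 59.351 = 43.559 kPa.
Stress increase at mid-clay by the 2:1 spreading method:
Δσ = qBL/((B+z)(L+z)) = 84.7×1.6×3.3/((1.6+6.05)(3.3+6.05)) = 6.2524 kPa
Final effective stress: σ'_f = 43.559 + 6.2524 = 49.811 kPa.
σ'_f = 49.811 > σ'_p = 46.7 kPa, so the stress path crosses the preconsolidation pressure — recompression up to σ'_p, then virgin compression beyond:
S_c = H/(1+e₀)·[C_r·log₁₀(σ'_p/σ'_0) + C_c·log₁₀(σ'_f/σ'_p)]
    = 6.5/1.64 × [0.028×log₁₀(46.7/43.559) + 0.29×log₁₀(49.811/46.7)]
    = 3.9634 × [0.00084669 + 0.0081224] = 0.03555 m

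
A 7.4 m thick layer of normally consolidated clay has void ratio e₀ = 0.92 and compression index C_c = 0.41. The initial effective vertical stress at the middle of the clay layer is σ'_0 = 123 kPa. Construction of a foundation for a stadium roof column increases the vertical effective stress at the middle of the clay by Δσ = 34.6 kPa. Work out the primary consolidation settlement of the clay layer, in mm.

S_c ≈ 170 mm

Final effective stress: σ'_f = σ'_0 + Δσ = 123 + 34.6 = 157.6 kPa.
Normally consolidated clay, so the full stress increment lies on the virgin compression line:
S_c = C_c·H/(1+e₀)·log₁₀(σ'_f/σ'_0) = 0.41×7.4/(1+0.92)×log₁₀(157.6/123)
    = 1.5802 × 0.10765 = 0.1701 m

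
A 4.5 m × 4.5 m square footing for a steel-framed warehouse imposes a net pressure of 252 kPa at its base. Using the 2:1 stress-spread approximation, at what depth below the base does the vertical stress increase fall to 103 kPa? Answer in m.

z ≈ 2.54 m

2:1 spreading — at depth z the loaded area has grown by z in each plan dimension:
qB²/(B+z)² = Δσ_z ⇒ z = B(√(q/Δσ_z) − 1) = 4.5×(√(252/103) − 1) = 2.539 m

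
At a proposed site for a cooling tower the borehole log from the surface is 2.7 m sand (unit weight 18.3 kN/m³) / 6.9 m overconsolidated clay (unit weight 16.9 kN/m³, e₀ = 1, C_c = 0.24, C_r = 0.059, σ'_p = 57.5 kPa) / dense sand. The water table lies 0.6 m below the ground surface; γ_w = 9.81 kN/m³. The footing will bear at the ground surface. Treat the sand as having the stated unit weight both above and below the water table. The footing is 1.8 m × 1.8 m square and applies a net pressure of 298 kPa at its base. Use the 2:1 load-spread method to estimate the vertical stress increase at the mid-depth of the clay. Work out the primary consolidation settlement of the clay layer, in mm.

S_c ≈ 70 mm

Mid-depth of clay below the ground surface: z = 2.7 + 6.9/2 = 6.15 m.
Total vertical stress at mid-clay: σ_v = 18.3×2.7 + 16.9×3.45 = 107.72 kPa.
Pore pressure: u = 9.81×(6.15 − 0.6) = 54.446 kPa.
Initial effective stress: σ'_0 = σ_v − u = 107.72 − 54.446 = 53.274 kPa.
Stress increase at mid-clay by the 2:1 spreading method:
Δσ = qBL/((B+z)(L+z)) = 298×1.8×1.8/((1.8+6.15)(1.8+6.15)) = 15.277 kPa
Final effective stress: σ'_f = 53.274 + 15.277 = 68.551 kPa.
σ'_f = 68.551 > σ'_p = 57.5 kPa, so the stress path crosses the preconsolidation pressure — recompression up to σ'_p, then virgin compression beyond:
S_c = H/(1+e₀)·[C_r·log₁₀(σ'_p/σ'_0) + C_c·log₁₀(σ'_f/σ'_p)]
    = 6.9/2 × [0.059×log₁₀(57.5/53.274) + 0.24×log₁₀(68.551/57.5)]
    = 3.45 × [0.001956 + 0.018323] = 0.06996 m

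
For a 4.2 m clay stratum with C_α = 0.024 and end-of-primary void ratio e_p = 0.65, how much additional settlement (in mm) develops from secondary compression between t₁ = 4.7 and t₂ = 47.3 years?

Secondary compression: S_s = C_α·H/(1+e_p)·log₁₀(t₂/t₁)
S_s = 0.024×4.2/(1+0.65)×log₁₀(47.3/4.7)
    = 0.06109 × 1.003 = 0.06126 m

S_s ≈ 61.3 mm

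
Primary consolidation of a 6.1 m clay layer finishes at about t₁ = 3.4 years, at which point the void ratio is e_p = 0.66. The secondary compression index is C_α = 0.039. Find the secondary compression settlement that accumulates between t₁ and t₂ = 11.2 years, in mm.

Secondary compression: S_s = C_α·H/(1+e_p)·log₁₀(t₂/t₁)
S_s = 0.039×6.1/(1+0.66)×log₁₀(11.2/3.4)
    = 0.1433 × 0.5177 = 0.0742 m

S_s ≈ 74.2 mm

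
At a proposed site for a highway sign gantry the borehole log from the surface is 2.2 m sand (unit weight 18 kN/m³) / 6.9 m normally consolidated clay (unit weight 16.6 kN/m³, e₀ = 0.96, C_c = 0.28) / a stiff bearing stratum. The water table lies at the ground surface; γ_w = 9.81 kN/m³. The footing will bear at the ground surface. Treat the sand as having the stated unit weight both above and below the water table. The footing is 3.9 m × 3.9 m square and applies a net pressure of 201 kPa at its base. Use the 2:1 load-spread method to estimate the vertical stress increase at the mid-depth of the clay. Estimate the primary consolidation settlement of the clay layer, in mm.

Mid-depth of clay below the ground surface: z = 2.2 + 6.9/2 = 5.65 m.
Total vertical stress at mid-clay: σ_v = 18×2.2 + 16.6×3.45 = 96.87 kPa.
Pore pressure: u = 9.81×(5.65 − 0) = 55.427 kPa.
Initial effective stress: σ'_0 = σ_v − u = 96.87 − 55.427 = 41.443 kPa.
Stress increase at mid-clay by the 2:1 spreading method:
Δσ = qBL/((B+z)(L+z)) = 201×3.9×3.9/((3.9+5.65)(3.9+5.65)) = 33.521 kPa
Final effective stress: σ'_f = σ'_0 + Δσ = 41.443 + 33.521 = 74.964 kPa.
Normally consolidated clay, so the full stress increment lies on the virgin compression line:
S_c = C_c·H/(1+e₀)·log₁₀(σ'_f/σ'_0) = 0.28×6.9/(1+0.96)×log₁₀(74.964/41.443)
    = 0.98571 × 0.2574 = 0.2537 m

S_c ≈ 254 mm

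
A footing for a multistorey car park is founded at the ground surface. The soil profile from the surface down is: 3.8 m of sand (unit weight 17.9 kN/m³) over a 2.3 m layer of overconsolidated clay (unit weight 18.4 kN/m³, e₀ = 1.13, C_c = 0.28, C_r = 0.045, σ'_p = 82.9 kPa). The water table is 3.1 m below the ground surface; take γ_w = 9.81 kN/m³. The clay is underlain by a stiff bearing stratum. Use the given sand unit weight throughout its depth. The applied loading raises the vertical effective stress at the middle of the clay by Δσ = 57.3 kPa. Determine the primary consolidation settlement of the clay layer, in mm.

Mid-depth of clay below the ground surface: z = 3.8 + 2.3/2 = 4.95 m.
Total vertical stress at mid-clay: σ_v = 17.9×3.8 + 18.4×1.15 = 89.18 kPa.
Pore pressure: u = 9.81×(4.95 − 3.1) = 18.149 kPa.
Initial effective stress: σ'_0 = σ_v − u = 89.18 − 18.149 = 71.031 kPa.
Final effective stress: σ'_f = 71.031 + 57.3 = 128.33 kPa.
σ'_f = 128.33 > σ'_p = 82.9 kPa, so the stress path crosses the preconsolidation pressure — recompression up to σ'_p, then virgin compression beyond:
S_c = H/(1+e₀)·[C_r·log₁₀(σ'_p/σ'_0) + C_c·log₁₀(σ'_f/σ'_p)]
    = 2.3/2.13 × [0.045×log₁₀(82.9/71.031) + 0.28×log₁₀(128.33/82.9)]
    = 1.0798 × [0.0030198 + 0.053137] = 0.06064 m

S_c ≈ 60.6 mm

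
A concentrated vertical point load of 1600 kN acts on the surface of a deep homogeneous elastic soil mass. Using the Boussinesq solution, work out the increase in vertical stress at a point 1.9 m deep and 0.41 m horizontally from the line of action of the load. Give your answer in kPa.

Δσ_z ≈ 189 kPa

Boussinesq vertical stress below a point load on an elastic half-space:
Δσ_z = 3P/(2πz²) · [1 + (r/z)²]^(−5/2)
r/z = 0.41/1.9 = 0.21579; [1+(r/z)²]^(−5/2) = 0.89245.
Δσ_z = 3×1600/(2π×1.9²) × 0.89245 = 211.62 × 0.89245 = 188.9 kPa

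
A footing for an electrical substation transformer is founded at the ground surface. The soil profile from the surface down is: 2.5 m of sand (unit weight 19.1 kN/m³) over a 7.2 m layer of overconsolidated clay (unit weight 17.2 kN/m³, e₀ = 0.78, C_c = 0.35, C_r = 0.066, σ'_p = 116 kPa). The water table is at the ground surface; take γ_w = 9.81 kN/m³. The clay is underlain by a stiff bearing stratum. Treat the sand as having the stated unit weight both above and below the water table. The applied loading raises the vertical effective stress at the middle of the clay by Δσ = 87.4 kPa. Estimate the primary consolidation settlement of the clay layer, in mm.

S_c ≈ 201 mm

Mid-depth of clay below the ground surface: z = 2.5 + 7.2/2 = 6.1 m.
Total vertical stress at mid-clay: σ_v = 19.1×2.5 + 17.2×3.6 = 109.67 kPa.
Pore pressure: u = 9.81×(6.1 − 0) = 59.841 kPa.
Initial effective stress: σ'_0 = σ_v − u = 109.67 − 59.841 = 49.829 kPa.
Final effective stress: σ'_f = 49.829 + 87.4 = 137.23 kPa.
σ'_f = 137.23 > σ'_p = 116 kPa, so the stress path crosses the preconsolidation pressure — recompression up to σ'_p, then virgin compression beyond:
S_c = H/(1+e₀)·[C_r·log₁₀(σ'_p/σ'_0) + C_c·log₁₀(σ'_f/σ'_p)]
    = 7.2/1.78 × [0.066×log₁₀(116/49.829) + 0.35×log₁₀(137.23/116)]
    = 4.0449 × [0.02422 + 0.025547] = 0.2013 m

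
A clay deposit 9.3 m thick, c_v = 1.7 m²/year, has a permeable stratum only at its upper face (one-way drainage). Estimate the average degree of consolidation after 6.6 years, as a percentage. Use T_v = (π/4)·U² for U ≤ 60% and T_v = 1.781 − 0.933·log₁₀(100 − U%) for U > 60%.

Drainage path length: H_d = H = 9.3 m (single drainage).
T_v = c_v·t/H_d² = 1.7×6.6/9.3² = 0.12973.
T_v = 0.12973 corresponds to the U ≤ 60% branch:
U = √(4T_v/π) = 0.4064

U ≈ 40.6 %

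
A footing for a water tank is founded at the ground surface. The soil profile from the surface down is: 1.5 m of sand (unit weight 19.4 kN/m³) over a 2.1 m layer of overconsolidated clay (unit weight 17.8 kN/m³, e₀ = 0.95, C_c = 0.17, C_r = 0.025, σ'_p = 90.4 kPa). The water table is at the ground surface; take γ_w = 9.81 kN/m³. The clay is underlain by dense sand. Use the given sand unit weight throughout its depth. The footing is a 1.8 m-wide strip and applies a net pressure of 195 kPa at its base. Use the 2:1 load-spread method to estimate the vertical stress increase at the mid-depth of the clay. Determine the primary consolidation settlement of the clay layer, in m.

Mid-depth of clay below the ground surface: z = 1.5 + 2.1/2 = 2.55 m.
Total vertical stress at mid-clay: σ_v = 19.4×1.5 + 17.8×1.05 = 47.79 kPa.
Pore pressure: u = 9.81×(2.55 − 0) = 25.015 kPa.
Initial effective stress: σ'_0 = σ_v − u = 47.79 − 25.015 = 22.775 kPa.
Stress increase at mid-clay by the 2:1 spreading method:
Δσ = qB/(B+z) = 195×1.8/(1.8+2.55) = 80.69 kPa
Final effective stress: σ'_f = 22.775 + 80.69 = 103.47 kPa.
σ'_f = 103.47 > σ'_p = 90.4 kPa, so the stress path crosses the preconsolidation pressure — recompression up to σ'_p, then virgin compression beyond:
S_c = H/(1+e₀)·[C_r·log₁₀(σ'_p/σ'_0) + C_c·log₁₀(σ'_f/σ'_p)]
    = 2.1/1.95 × [0.025×log₁₀(90.4/22.775) + 0.17×log₁₀(103.47/90.4)]
    = 1.0769 × [0.014968 + 0.0099698] = 0.02686 m

S_c ≈ 0.0269 m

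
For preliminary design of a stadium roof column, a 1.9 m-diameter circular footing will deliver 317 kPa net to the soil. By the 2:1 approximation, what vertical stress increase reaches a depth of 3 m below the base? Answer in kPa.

By the 2:1 method the load spreads at 1 horizontal : 2 vertical, so at depth z the loaded area has grown by z in each plan dimension:
Δσ ≈ qD²/(D+z)² = 317×1.9²/(1.9+3)² = 47.662 kPa

Δσ_z ≈ 47.7 kPa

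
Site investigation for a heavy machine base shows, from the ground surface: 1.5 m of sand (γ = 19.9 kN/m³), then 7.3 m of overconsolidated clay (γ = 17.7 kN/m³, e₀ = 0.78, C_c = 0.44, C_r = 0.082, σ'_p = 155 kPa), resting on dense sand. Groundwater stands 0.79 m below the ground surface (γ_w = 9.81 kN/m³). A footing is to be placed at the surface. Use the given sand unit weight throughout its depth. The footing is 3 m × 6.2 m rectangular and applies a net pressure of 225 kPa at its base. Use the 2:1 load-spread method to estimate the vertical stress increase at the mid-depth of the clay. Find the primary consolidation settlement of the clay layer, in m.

Mid-depth of clay below the ground surface: z = 1.5 + 7.3/2 = 5.15 m.
Total vertical stress at mid-clay: σ_v = 19.9×1.5 + 17.7×3.65 = 94.455 kPa.
Pore pressure: u = 9.81×(5.15 − 0.79) = 42.772 kPa.
Initial effective stress: σ'_0 = σ_v − u = 94.455 − 42.772 = 51.683 kPa.
Stress increase at mid-clay by the 2:1 spreading method:
Δσ = qBL/((B+z)(L+z)) = 225×3×6.2/((3+5.15)(6.2+5.15)) = 45.242 kPa
Final effective stress: σ'_f = 51.683 + 45.242 = 96.925 kPa.
σ'_f = 96.925 ≤ σ'_p = 155 kPa, so the clay remains overconsolidated and only the recompression index applies:
S_c = C_r·H/(1+e₀)·log₁₀(σ'_f/σ'_0) = 0.082×7.3/1.78×log₁₀(96.925/51.683)
    = 0.33629 × 0.27309 = 0.09184 m

S_c ≈ 0.0918 m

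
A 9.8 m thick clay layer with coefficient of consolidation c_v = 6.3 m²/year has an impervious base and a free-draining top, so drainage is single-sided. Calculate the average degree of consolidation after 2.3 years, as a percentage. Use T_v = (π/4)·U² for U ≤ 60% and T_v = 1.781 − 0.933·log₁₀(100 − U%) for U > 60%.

U ≈ 43.8 %

Drainage path length: H_d = H = 9.8 m (single drainage).
T_v = c_v·t/H_d² = 6.3×2.3/9.8² = 0.15087.
T_v = 0.15087 corresponds to the U ≤ 60% branch:
U = √(4T_v/π) = 0.4383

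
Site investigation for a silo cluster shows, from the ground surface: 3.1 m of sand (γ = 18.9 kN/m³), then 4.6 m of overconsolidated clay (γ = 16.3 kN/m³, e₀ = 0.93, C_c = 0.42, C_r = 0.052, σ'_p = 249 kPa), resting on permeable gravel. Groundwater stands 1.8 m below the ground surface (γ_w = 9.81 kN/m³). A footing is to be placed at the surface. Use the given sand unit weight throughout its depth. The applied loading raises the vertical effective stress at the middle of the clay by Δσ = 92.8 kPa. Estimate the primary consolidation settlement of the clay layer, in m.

S_c ≈ 0.0499 m

Mid-depth of clay below the ground surface: z = 3.1 + 4.6/2 = 5.4 m.
Total vertical stress at mid-clay: σ_v = 18.9×3.1 + 16.3×2.3 = 96.08 kPa.
Pore pressure: u = 9.81×(5.4 − 1.8) = 35.316 kPa.
Initial effective stress: σ'_0 = σ_v − u = 96.08 − 35.316 = 60.764 kPa.
Final effective stress: σ'_f = 60.764 + 92.8 = 153.56 kPa.
σ'_f = 153.56 ≤ σ'_p = 249 kPa, so the clay remains overconsolidated and only the recompression index applies:
S_c = C_r·H/(1+e₀)·log₁₀(σ'_f/σ'_0) = 0.052×4.6/1.93×log₁₀(153.56/60.764)
    = 0.12394 × 0.40263 = 0.0499 m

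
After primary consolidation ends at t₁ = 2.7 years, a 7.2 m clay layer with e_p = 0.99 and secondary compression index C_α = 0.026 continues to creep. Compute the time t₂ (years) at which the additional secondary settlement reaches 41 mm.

t₂ ≈ 7.37 years

S_s = C_α·H/(1+e_p)·log₁₀(t₂/t₁) ⇒ log₁₀(t₂/t₁) = S_s·(1+e_p)/(C_α·H).
log₁₀(t₂/t₁) = 0.041 × (1+0.99) / (0.026×7.2) = 0.4358
t₂ = t₁ × 10^0.4358 = 2.7 × 2.728 = 7.366 years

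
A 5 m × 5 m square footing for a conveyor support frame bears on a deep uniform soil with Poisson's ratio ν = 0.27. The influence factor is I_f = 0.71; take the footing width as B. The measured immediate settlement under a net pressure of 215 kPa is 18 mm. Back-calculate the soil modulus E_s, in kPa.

S_e = q·B·(1−ν²)/E_s · I_f  ⇒  E_s = q·B·(1−ν²)·I_f / S_e.
E_s = 215 × 5 × 0.9271 × 0.71 / 0.018 = 39310 kPa

E_s ≈ 39300 kPa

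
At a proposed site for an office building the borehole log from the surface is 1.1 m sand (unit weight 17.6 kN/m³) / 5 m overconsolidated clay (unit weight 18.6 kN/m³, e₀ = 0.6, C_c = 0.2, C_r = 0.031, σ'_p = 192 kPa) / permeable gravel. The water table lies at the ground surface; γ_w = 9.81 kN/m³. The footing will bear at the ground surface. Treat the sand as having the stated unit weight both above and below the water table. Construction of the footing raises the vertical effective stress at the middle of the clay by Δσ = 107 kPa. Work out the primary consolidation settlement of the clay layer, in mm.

S_c ≈ 63.3 mm

Mid-depth of clay below the ground surface: z = 1.1 + 5/2 = 3.6 m.
Total vertical stress at mid-clay: σ_v = 17.6×1.1 + 18.6×2.5 = 65.86 kPa.
Pore pressure: u = 9.81×(3.6 − 0) = 35.316 kPa.
Initial effective stress: σ'_0 = σ_v − u = 65.86 − 35.316 = 30.544 kPa.
Final effective stress: σ'_f = 30.544 + 107 = 137.54 kPa.
σ'_f = 137.54 ≤ σ'_p = 192 kPa, so the clay remains overconsolidated and only the recompression index applies:
S_c = C_r·H/(1+e₀)·log₁₀(σ'_f/σ'_0) = 0.031×5/1.6×log₁₀(137.54/30.544)
    = 0.096875 × 0.6535 = 0.06331 m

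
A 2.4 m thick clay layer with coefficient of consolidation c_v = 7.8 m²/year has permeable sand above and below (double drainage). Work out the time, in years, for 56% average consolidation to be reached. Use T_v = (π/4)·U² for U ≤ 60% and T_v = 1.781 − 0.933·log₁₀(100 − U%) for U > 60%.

Drainage path length: H_d = H/2 = 1.2 m (double drainage).
U ≤ 60%: T_v = (π/4)·U² = (π/4)×0.56² = 0.2463.
t = T_v·H_d²/c_v = 0.2463×1.2²/7.8 = 0.04547 years.

t ≈ 0.0455 years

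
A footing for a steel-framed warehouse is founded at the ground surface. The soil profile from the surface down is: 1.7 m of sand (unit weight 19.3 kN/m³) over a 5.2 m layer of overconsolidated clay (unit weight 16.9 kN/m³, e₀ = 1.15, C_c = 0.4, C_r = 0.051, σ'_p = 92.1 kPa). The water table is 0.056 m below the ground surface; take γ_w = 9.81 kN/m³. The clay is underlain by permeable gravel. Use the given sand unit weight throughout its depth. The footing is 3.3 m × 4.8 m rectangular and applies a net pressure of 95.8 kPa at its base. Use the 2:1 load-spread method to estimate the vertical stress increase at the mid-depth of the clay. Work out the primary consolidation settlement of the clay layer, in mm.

Mid-depth of clay below the ground surface: z = 1.7 + 5.2/2 = 4.3 m.
Total vertical stress at mid-clay: σ_v = 19.3×1.7 + 16.9×2.6 = 76.75 kPa.
Pore pressure: u = 9.81×(4.3 − 0.056) = 41.634 kPa.
Initial effective stress: σ'_0 = σ_v − u = 76.75 − 41.634 = 35.116 kPa.
Stress increase at mid-clay by the 2:1 spreading method:
Δσ = qBL/((B+z)(L+z)) = 95.8×3.3×4.8/((3.3+4.3)(4.8+4.3)) = 21.941 kPa
Final effective stress: σ'_f = 35.116 + 21.941 = 57.057 kPa.
σ'_f = 57.057 ≤ σ'_p = 92.1 kPa, so the clay remains overconsolidated and only the recompression index applies:
S_c = C_r·H/(1+e₀)·log₁₀(σ'_f/σ'_0) = 0.051×5.2/2.15×log₁₀(57.057/35.116)
    = 0.12335 × 0.2108 = 0.026 m

S_c ≈ 26 mm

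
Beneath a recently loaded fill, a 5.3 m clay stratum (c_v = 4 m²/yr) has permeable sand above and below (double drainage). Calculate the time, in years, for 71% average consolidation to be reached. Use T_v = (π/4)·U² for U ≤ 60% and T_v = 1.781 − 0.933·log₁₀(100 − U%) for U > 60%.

Drainage path length: H_d = H/2 = 2.65 m (double drainage).
U > 60%: T_v = 1.781 − 0.933·log₁₀(100 − 71) = 0.41658.
t = T_v·H_d²/c_v = 0.41658×2.65²/4 = 0.7314 years.

t ≈ 0.731 years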